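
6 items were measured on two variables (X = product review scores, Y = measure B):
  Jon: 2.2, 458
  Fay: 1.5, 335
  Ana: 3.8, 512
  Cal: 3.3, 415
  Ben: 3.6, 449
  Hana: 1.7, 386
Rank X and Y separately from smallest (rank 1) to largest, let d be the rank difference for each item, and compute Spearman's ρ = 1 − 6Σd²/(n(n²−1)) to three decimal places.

Ranks of variable 1: 3, 1, 6, 4, 5, 2
Ranks of variable 2: 5, 1, 6, 3, 4, 2
d = r₁ − r₂: -2, 0, 0, 1, 1, 0
d²: 4, 0, 0, 1, 1, 0; Σd² = 6
ρ = 1 − 6·6/(6·35) = 1 − 36/210 = 0.829

0.829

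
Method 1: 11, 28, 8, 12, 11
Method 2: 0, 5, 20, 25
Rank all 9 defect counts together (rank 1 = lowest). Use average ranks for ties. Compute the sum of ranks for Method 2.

Sorted (ascending): 0, 5, 8, 11, 11, 12, 20, 25, 28
The 2 values of 11 occupy positions 4–5 → average rank (4+5)/2 = 4.5.
Method 2 values → pooled ranks: 0→1, 5→2, 20→7, 25→8
Rank sum = 1 + 2 + 7 + 8 = 18

18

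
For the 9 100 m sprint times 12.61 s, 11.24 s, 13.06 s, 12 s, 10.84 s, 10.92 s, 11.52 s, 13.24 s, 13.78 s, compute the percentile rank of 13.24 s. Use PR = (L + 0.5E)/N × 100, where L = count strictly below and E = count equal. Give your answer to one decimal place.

N = 9.
Strictly below 13.24: 7. Equal to 13.24: 1.
PR = (7 + 0.5·1)/9 × 100 = 83.3

83.3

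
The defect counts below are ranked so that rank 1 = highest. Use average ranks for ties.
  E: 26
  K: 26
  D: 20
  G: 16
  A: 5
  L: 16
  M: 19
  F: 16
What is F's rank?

6

Sorted (descending): 26, 26, 20, 19, 16, 16, 16, 5
The 2 values of 26 occupy positions 1–2 → average rank (1+2)/2 = 1.5.
The 3 values of 16 occupy positions 5–7 → average rank 6.
F has value 16 → rank 6.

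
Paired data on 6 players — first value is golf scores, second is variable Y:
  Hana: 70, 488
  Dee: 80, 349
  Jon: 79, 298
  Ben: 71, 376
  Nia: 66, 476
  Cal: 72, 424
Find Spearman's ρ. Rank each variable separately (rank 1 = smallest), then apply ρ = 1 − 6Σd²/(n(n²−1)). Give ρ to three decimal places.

Ranks of variable 1: 2, 6, 5, 3, 1, 4
Ranks of variable 2: 6, 2, 1, 3, 5, 4
d = r₁ − r₂: -4, 4, 4, 0, -4, 0
d²: 16, 16, 16, 0, 16, 0; Σd² = 64
ρ = 1 − 6·64/(6·35) = 1 − 384/210 = -0.829

-0.829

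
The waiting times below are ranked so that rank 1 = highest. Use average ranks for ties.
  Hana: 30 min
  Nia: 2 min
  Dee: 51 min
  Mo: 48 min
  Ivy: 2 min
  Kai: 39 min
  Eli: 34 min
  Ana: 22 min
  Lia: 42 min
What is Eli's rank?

Sorted (descending): 51, 48, 42, 39, 34, 30, 22, 2, 2
The 2 values of 2 occupy positions 8–9 → average rank (8+9)/2 = 8.5.
Eli has value 34 min → rank 5.

5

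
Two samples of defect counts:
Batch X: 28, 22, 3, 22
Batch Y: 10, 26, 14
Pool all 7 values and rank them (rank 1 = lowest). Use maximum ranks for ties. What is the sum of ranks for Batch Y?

Sorted (ascending): 3, 10, 14, 22, 22, 26, 28
The 2 values of 22 occupy positions 4–5 → each gets rank 5.
Batch Y values → pooled ranks: 10→2, 26→6, 14→3
Rank sum = 2 + 6 + 3 = 11

11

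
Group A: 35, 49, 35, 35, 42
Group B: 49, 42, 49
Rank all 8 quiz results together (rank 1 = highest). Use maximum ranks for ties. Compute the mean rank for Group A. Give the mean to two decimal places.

Sorted (descending): 49, 49, 49, 42, 42, 35, 35, 35
The 3 values of 49 occupy positions 1–3 → each gets rank 3.
The 2 values of 42 occupy positions 4–5 → each gets rank 5.
The 3 values of 35 occupy positions 6–8 → each gets rank 8.
Group A values → pooled ranks: 35→8, 49→3, 35→8, 35→8, 42→5
Mean rank = (8 + 3 + 8 + 8 + 5) / 5 = 6.40

6.40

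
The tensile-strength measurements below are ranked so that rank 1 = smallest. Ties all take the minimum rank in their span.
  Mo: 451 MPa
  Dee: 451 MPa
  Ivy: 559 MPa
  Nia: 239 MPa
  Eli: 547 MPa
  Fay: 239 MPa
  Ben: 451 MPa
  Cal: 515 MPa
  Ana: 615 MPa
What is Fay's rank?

1

Sorted (ascending): 239, 239, 451, 451, 451, 515, 547, 559, 615
The 2 values of 239 occupy positions 1–2 → each gets rank 1.
The 3 values of 451 occupy positions 3–5 → each gets rank 3.
Fay has value 239 MPa → rank 1.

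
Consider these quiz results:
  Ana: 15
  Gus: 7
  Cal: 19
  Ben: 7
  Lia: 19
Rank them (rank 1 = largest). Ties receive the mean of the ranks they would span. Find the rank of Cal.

1.5

Sorted (descending): 19, 19, 15, 7, 7
The 2 values of 19 occupy positions 1–2 → average rank (1+2)/2 = 1.5.
The 2 values of 7 occupy positions 4–5 → average rank (4+5)/2 = 4.5.
Cal has value 19 → rank 1.5.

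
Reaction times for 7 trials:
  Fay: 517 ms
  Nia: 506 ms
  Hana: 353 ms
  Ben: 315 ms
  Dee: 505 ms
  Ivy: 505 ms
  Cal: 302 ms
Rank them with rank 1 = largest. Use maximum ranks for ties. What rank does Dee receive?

4

Sorted (descending): 517, 506, 505, 505, 353, 315, 302
The 2 values of 505 occupy positions 3–4 → each gets rank 4.
Dee has value 505 ms → rank 4.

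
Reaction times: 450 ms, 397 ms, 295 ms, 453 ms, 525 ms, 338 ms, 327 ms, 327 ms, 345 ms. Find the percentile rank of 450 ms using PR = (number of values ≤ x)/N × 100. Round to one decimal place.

N = 9.
Strictly below 450: 6. Equal to 450: 1.
PR = 7/9 × 100 = 77.8

77.8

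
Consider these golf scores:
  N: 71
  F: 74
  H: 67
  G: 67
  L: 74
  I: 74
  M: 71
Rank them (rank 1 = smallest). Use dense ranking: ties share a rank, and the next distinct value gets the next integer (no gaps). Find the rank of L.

3

Sorted (ascending): 67, 67, 71, 71, 74, 74, 74
The 2 values of 67 share dense rank 1.
The 2 values of 71 share dense rank 2.
The 3 values of 74 share dense rank 3.
L has value 74 → rank 3.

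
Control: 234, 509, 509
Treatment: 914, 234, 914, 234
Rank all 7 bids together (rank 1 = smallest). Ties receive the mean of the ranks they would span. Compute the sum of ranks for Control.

11

Sorted (ascending): 234, 234, 234, 509, 509, 914, 914
The 3 values of 234 occupy positions 1–3 → average rank 2.
The 2 values of 509 occupy positions 4–5 → average rank (4+5)/2 = 4.5.
The 2 values of 914 occupy positions 6–7 → average rank (6+7)/2 = 6.5.
Control values → pooled ranks: 234→2, 509→4.5, 509→4.5
Rank sum = 2 + 4.5 + 4.5 = 11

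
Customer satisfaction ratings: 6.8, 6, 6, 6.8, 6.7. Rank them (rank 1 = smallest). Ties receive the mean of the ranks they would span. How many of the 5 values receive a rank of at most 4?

Sorted (ascending): 6, 6, 6.7, 6.8, 6.8
The 2 values of 6 occupy positions 1–2 → average rank (1+2)/2 = 1.5.
The 2 values of 6.8 occupy positions 4–5 → average rank (4+5)/2 = 4.5.
Ranks ≤ 4: {1.5, 1.5, 3} → 3 values.

3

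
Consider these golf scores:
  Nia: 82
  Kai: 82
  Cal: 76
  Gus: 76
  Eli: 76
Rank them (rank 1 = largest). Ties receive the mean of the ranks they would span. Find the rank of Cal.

4

Sorted (descending): 82, 82, 76, 76, 76
The 2 values of 82 occupy positions 1–2 → average rank (1+2)/2 = 1.5.
The 3 values of 76 occupy positions 3–5 → average rank 4.
Cal has value 76 → rank 4.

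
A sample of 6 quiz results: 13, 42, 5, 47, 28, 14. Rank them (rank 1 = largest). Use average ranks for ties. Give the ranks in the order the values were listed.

Sorted (descending): 47, 42, 28, 14, 13, 5
No ties — each value takes its position as its rank.

5, 2, 6, 1, 3, 4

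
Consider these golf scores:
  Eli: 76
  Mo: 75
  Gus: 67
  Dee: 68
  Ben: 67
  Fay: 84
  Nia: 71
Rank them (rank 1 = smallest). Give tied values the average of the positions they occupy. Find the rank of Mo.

5

Sorted (ascending): 67, 67, 68, 71, 75, 76, 84
The 2 values of 67 occupy positions 1–2 → average rank (1+2)/2 = 1.5.
Mo has value 75 → rank 5.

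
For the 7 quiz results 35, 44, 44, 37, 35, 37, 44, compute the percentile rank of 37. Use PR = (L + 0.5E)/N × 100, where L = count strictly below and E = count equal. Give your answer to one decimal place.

N = 7.
Strictly below 37: 2. Equal to 37: 2.
PR = (2 + 0.5·2)/7 × 100 = 42.9

42.9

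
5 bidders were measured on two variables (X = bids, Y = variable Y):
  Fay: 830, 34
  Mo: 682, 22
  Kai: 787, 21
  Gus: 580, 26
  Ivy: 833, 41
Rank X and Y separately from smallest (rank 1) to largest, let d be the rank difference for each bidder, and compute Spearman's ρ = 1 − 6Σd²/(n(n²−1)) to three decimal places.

0.600

Ranks of variable 1: 4, 2, 3, 1, 5
Ranks of variable 2: 4, 2, 1, 3, 5
d = r₁ − r₂: 0, 0, 2, -2, 0
d²: 0, 0, 4, 4, 0; Σd² = 8
ρ = 1 − 6·8/(5·24) = 1 − 48/120 = 0.600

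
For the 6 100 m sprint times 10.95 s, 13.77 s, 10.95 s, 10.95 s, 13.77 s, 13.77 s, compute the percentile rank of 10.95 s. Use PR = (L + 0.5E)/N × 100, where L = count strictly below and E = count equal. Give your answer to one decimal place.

N = 6.
Strictly below 10.95: 0. Equal to 10.95: 3.
PR = (0 + 0.5·3)/6 × 100 = 25.0

25.0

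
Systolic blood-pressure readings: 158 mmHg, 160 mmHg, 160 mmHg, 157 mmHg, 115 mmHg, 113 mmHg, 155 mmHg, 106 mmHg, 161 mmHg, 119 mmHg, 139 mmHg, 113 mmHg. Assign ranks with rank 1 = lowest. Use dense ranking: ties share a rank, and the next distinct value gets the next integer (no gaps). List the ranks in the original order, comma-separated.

8, 9, 9, 7, 3, 2, 6, 1, 10, 4, 5, 2

Sorted (ascending): 106, 113, 113, 115, 119, 139, 155, 157, 158, 160, 160, 161
The 2 values of 113 share dense rank 2.
The 2 values of 160 share dense rank 9.
Remaining distinct values take the next consecutive integers.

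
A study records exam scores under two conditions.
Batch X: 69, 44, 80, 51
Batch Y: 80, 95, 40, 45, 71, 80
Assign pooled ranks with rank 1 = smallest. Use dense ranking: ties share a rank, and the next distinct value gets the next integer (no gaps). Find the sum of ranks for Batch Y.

32

Sorted (ascending): 40, 44, 45, 51, 69, 71, 80, 80, 80, 95
The 3 values of 80 share dense rank 7.
Remaining distinct values take the next consecutive integers.
Batch Y values → pooled ranks: 80→7, 95→8, 40→1, 45→3, 71→6, 80→7
Rank sum = 7 + 8 + 1 + 3 + 6 + 7 = 32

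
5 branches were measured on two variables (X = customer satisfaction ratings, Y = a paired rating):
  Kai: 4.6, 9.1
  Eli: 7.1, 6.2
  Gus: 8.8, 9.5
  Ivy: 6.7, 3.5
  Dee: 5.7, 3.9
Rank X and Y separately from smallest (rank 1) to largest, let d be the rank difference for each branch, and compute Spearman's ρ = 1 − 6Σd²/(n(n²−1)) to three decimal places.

Ranks of variable 1: 1, 4, 5, 3, 2
Ranks of variable 2: 4, 3, 5, 1, 2
d = r₁ − r₂: -3, 1, 0, 2, 0
d²: 9, 1, 0, 4, 0; Σd² = 14
ρ = 1 − 6·14/(5·24) = 1 − 84/120 = 0.300

0.300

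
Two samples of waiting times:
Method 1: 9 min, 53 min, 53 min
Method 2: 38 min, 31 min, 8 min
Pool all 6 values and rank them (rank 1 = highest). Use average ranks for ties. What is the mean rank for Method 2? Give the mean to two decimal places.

4.33

Sorted (descending): 53, 53, 38, 31, 9, 8
The 2 values of 53 occupy positions 1–2 → average rank (1+2)/2 = 1.5.
Method 2 values → pooled ranks: 38→3, 31→4, 8→6
Mean rank = (3 + 4 + 6) / 3 = 4.33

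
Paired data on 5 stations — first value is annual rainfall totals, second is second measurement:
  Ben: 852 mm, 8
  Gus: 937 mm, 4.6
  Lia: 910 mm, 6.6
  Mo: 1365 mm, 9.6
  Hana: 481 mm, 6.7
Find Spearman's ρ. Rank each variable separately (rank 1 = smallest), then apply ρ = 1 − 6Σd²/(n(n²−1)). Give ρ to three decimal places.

0.100

Ranks of variable 1: 2, 4, 3, 5, 1
Ranks of variable 2: 4, 1, 2, 5, 3
d = r₁ − r₂: -2, 3, 1, 0, -2
d²: 4, 9, 1, 0, 4; Σd² = 18
ρ = 1 − 6·18/(5·24) = 1 − 108/120 = 0.100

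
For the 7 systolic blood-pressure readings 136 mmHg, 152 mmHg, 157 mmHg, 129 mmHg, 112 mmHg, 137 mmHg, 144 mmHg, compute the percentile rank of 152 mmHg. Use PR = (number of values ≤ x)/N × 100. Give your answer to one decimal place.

N = 7.
Strictly below 152: 5. Equal to 152: 1.
PR = 6/7 × 100 = 85.7

85.7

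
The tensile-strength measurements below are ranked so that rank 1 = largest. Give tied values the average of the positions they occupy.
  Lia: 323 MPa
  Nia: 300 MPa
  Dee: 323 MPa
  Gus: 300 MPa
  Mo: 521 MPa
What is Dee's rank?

Sorted (descending): 521, 323, 323, 300, 300
The 2 values of 323 occupy positions 2–3 → average rank (2+3)/2 = 2.5.
The 2 values of 300 occupy positions 4–5 → average rank (4+5)/2 = 4.5.
Dee has value 323 MPa → rank 2.5.

2.5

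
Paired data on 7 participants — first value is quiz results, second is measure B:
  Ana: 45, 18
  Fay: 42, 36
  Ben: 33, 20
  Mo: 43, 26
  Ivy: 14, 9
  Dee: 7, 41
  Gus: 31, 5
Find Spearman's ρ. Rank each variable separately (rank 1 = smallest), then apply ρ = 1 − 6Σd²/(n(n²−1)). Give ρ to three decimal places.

-0.036

Ranks of variable 1: 7, 5, 4, 6, 2, 1, 3
Ranks of variable 2: 3, 6, 4, 5, 2, 7, 1
d = r₁ − r₂: 4, -1, 0, 1, 0, -6, 2
d²: 16, 1, 0, 1, 0, 36, 4; Σd² = 58
ρ = 1 − 6·58/(7·48) = 1 − 348/336 = -0.036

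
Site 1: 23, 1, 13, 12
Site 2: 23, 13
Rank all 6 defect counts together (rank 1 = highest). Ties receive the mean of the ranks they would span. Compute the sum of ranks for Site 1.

16

Sorted (descending): 23, 23, 13, 13, 12, 1
The 2 values of 23 occupy positions 1–2 → average rank (1+2)/2 = 1.5.
The 2 values of 13 occupy positions 3–4 → average rank (3+4)/2 = 3.5.
Site 1 values → pooled ranks: 23→1.5, 1→6, 13→3.5, 12→5
Rank sum = 1.5 + 6 + 3.5 + 5 = 16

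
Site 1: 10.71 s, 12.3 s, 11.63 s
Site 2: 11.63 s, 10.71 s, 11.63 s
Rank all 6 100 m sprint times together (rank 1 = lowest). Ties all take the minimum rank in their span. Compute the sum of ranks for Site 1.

10

Sorted (ascending): 10.71, 10.71, 11.63, 11.63, 11.63, 12.3
The 2 values of 10.71 occupy positions 1–2 → each gets rank 1.
The 3 values of 11.63 occupy positions 3–5 → each gets rank 3.
Site 1 values → pooled ranks: 10.71→1, 12.3→6, 11.63→3
Rank sum = 1 + 6 + 3 = 10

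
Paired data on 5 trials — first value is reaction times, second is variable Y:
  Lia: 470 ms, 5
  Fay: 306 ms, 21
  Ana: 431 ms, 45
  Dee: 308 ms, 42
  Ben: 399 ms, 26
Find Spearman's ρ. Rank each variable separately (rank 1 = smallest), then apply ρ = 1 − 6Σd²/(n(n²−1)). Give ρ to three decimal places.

Ranks of variable 1: 5, 1, 4, 2, 3
Ranks of variable 2: 1, 2, 5, 4, 3
d = r₁ − r₂: 4, -1, -1, -2, 0
d²: 16, 1, 1, 4, 0; Σd² = 22
ρ = 1 − 6·22/(5·24) = 1 − 132/120 = -0.100

-0.100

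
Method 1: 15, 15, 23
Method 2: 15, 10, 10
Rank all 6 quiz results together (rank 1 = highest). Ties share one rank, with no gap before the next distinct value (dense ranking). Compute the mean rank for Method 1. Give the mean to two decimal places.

Sorted (descending): 23, 15, 15, 15, 10, 10
The 3 values of 15 share dense rank 2.
The 2 values of 10 share dense rank 3.
Remaining distinct values take the next consecutive integers.
Method 1 values → pooled ranks: 15→2, 15→2, 23→1
Mean rank = (2 + 2 + 1) / 3 = 1.67

1.67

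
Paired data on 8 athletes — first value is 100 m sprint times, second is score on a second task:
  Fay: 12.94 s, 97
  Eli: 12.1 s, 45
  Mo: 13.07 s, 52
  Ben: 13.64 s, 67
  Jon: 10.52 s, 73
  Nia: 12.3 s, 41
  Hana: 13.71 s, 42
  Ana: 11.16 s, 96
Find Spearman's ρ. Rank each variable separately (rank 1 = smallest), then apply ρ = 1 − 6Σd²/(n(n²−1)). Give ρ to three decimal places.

-0.333

Ranks of variable 1: 5, 3, 6, 7, 1, 4, 8, 2
Ranks of variable 2: 8, 3, 4, 5, 6, 1, 2, 7
d = r₁ − r₂: -3, 0, 2, 2, -5, 3, 6, -5
d²: 9, 0, 4, 4, 25, 9, 36, 25; Σd² = 112
ρ = 1 − 6·112/(8·63) = 1 − 672/504 = -0.333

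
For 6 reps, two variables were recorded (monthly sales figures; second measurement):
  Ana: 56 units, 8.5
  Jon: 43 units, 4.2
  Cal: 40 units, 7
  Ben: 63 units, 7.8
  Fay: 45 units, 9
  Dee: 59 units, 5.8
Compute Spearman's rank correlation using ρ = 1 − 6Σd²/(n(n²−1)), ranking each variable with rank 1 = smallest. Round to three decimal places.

0.200

Ranks of variable 1: 4, 2, 1, 6, 3, 5
Ranks of variable 2: 5, 1, 3, 4, 6, 2
d = r₁ − r₂: -1, 1, -2, 2, -3, 3
d²: 1, 1, 4, 4, 9, 9; Σd² = 28
ρ = 1 − 6·28/(6·35) = 1 − 168/210 = 0.200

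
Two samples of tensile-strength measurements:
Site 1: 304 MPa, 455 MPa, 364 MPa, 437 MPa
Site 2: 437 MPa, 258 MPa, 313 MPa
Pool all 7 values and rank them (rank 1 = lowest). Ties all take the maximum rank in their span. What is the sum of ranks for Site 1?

19

Sorted (ascending): 258, 304, 313, 364, 437, 437, 455
The 2 values of 437 occupy positions 5–6 → each gets rank 6.
Site 1 values → pooled ranks: 304→2, 455→7, 364→4, 437→6
Rank sum = 2 + 7 + 4 + 6 = 19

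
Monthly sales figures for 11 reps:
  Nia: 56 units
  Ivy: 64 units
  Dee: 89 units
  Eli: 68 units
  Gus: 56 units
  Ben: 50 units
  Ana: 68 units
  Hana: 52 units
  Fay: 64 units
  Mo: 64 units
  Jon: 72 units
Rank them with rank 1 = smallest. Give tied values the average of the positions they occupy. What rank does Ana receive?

8.5

Sorted (ascending): 50, 52, 56, 56, 64, 64, 64, 68, 68, 72, 89
The 2 values of 56 occupy positions 3–4 → average rank (3+4)/2 = 3.5.
The 3 values of 64 occupy positions 5–7 → average rank 6.
The 2 values of 68 occupy positions 8–9 → average rank (8+9)/2 = 8.5.
Ana has value 68 units → rank 8.5.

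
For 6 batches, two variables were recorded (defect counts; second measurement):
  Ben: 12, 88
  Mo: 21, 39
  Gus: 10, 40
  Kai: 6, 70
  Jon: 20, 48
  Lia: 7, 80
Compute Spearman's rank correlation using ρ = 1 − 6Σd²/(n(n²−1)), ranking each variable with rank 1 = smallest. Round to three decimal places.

-0.486

Ranks of variable 1: 4, 6, 3, 1, 5, 2
Ranks of variable 2: 6, 1, 2, 4, 3, 5
d = r₁ − r₂: -2, 5, 1, -3, 2, -3
d²: 4, 25, 1, 9, 4, 9; Σd² = 52
ρ = 1 − 6·52/(6·35) = 1 − 312/210 = -0.486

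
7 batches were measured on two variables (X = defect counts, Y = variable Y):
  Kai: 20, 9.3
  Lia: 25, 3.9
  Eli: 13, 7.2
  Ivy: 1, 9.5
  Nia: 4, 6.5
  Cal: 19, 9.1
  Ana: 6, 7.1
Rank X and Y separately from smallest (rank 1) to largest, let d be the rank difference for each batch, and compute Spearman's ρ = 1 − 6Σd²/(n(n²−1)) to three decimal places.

Ranks of variable 1: 6, 7, 4, 1, 2, 5, 3
Ranks of variable 2: 6, 1, 4, 7, 2, 5, 3
d = r₁ − r₂: 0, 6, 0, -6, 0, 0, 0
d²: 0, 36, 0, 36, 0, 0, 0; Σd² = 72
ρ = 1 − 6·72/(7·48) = 1 − 432/336 = -0.286

-0.286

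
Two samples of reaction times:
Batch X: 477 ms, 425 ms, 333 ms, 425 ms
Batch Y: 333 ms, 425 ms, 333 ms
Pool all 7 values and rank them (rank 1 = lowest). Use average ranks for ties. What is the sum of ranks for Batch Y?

9

Sorted (ascending): 333, 333, 333, 425, 425, 425, 477
The 3 values of 333 occupy positions 1–3 → average rank 2.
The 3 values of 425 occupy positions 4–6 → average rank 5.
Batch Y values → pooled ranks: 333→2, 425→5, 333→2
Rank sum = 2 + 5 + 2 = 9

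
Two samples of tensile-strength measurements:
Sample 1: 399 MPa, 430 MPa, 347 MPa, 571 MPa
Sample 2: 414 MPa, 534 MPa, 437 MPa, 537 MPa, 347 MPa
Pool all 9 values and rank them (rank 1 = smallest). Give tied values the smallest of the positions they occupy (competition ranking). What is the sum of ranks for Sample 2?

26

Sorted (ascending): 347, 347, 399, 414, 430, 437, 534, 537, 571
The 2 values of 347 occupy positions 1–2 → each gets rank 1.
Sample 2 values → pooled ranks: 414→4, 534→7, 437→6, 537→8, 347→1
Rank sum = 4 + 7 + 6 + 8 + 1 = 26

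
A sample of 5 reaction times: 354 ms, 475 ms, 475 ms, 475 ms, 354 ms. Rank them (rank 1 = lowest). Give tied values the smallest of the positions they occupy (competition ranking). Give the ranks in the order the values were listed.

Sorted (ascending): 354, 354, 475, 475, 475
The 2 values of 354 occupy positions 1–2 → each gets rank 1.
The 3 values of 475 occupy positions 3–5 → each gets rank 3.

1, 3, 3, 3, 1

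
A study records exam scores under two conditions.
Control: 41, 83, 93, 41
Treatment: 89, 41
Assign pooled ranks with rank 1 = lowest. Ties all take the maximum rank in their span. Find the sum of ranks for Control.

16

Sorted (ascending): 41, 41, 41, 83, 89, 93
The 3 values of 41 occupy positions 1–3 → each gets rank 3.
Control values → pooled ranks: 41→3, 83→4, 93→6, 41→3
Rank sum = 3 + 4 + 6 + 3 = 16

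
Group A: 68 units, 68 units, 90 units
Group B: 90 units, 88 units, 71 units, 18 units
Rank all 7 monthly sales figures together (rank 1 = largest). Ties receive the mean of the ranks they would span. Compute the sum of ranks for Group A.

12.5

Sorted (descending): 90, 90, 88, 71, 68, 68, 18
The 2 values of 90 occupy positions 1–2 → average rank (1+2)/2 = 1.5.
The 2 values of 68 occupy positions 5–6 → average rank (5+6)/2 = 5.5.
Group A values → pooled ranks: 68→5.5, 68→5.5, 90→1.5
Rank sum = 5.5 + 5.5 + 1.5 = 12.5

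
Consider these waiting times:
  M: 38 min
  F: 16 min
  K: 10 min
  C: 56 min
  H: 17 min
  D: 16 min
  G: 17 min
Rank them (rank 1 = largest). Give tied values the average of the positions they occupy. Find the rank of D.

Sorted (descending): 56, 38, 17, 17, 16, 16, 10
The 2 values of 17 occupy positions 3–4 → average rank (3+4)/2 = 3.5.
The 2 values of 16 occupy positions 5–6 → average rank (5+6)/2 = 5.5.
D has value 16 min → rank 5.5.

5.5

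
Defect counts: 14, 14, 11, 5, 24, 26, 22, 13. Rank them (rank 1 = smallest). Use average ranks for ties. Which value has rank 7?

Sorted (ascending): 5, 11, 13, 14, 14, 22, 24, 26
The 2 values of 14 occupy positions 4–5 → average rank (4+5)/2 = 4.5.
Rank 7 → value 24.

24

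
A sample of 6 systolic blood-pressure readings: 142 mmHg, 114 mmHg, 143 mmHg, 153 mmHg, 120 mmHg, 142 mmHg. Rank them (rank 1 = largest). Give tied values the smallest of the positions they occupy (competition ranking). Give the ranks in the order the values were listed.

3, 6, 2, 1, 5, 3

Sorted (descending): 153, 143, 142, 142, 120, 114
The 2 values of 142 occupy positions 3–4 → each gets rank 3.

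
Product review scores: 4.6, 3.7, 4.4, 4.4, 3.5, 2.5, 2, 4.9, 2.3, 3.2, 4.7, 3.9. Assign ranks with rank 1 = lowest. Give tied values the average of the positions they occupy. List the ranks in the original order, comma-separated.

10, 6, 8.5, 8.5, 5, 3, 1, 12, 2, 4, 11, 7

Sorted (ascending): 2, 2.3, 2.5, 3.2, 3.5, 3.7, 3.9, 4.4, 4.4, 4.6, 4.7, 4.9
The 2 values of 4.4 occupy positions 8–9 → average rank (8+9)/2 = 8.5.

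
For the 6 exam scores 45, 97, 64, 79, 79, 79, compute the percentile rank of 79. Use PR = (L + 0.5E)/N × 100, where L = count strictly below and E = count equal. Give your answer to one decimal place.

58.3

N = 6.
Strictly below 79: 2. Equal to 79: 3.
PR = (2 + 0.5·3)/6 × 100 = 58.3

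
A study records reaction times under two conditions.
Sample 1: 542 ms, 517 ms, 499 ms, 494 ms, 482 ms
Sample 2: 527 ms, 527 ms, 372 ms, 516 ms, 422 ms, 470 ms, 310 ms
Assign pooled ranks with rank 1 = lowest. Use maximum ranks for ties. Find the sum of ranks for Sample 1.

Sorted (ascending): 310, 372, 422, 470, 482, 494, 499, 516, 517, 527, 527, 542
The 2 values of 527 occupy positions 10–11 → each gets rank 11.
Sample 1 values → pooled ranks: 542→12, 517→9, 499→7, 494→6, 482→5
Rank sum = 12 + 9 + 7 + 6 + 5 = 39

39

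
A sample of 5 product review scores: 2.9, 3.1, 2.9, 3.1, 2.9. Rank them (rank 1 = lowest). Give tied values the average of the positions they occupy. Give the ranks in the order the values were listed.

2, 4.5, 2, 4.5, 2

Sorted (ascending): 2.9, 2.9, 2.9, 3.1, 3.1
The 3 values of 2.9 occupy positions 1–3 → average rank 2.
The 2 values of 3.1 occupy positions 4–5 → average rank (4+5)/2 = 4.5.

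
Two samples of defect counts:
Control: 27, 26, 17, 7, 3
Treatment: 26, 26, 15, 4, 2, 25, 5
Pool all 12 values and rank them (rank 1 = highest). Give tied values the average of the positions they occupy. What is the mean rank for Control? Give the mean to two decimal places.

Sorted (descending): 27, 26, 26, 26, 25, 17, 15, 7, 5, 4, 3, 2
The 3 values of 26 occupy positions 2–4 → average rank 3.
Control values → pooled ranks: 27→1, 26→3, 17→6, 7→8, 3→11
Mean rank = (1 + 3 + 6 + 8 + 11) / 5 = 5.80

5.80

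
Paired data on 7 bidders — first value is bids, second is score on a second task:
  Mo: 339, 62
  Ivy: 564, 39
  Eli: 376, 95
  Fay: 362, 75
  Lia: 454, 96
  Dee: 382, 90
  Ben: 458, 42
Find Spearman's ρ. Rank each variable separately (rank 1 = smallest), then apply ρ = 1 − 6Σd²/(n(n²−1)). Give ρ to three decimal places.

-0.321

Ranks of variable 1: 1, 7, 3, 2, 5, 4, 6
Ranks of variable 2: 3, 1, 6, 4, 7, 5, 2
d = r₁ − r₂: -2, 6, -3, -2, -2, -1, 4
d²: 4, 36, 9, 4, 4, 1, 16; Σd² = 74
ρ = 1 − 6·74/(7·48) = 1 − 444/336 = -0.321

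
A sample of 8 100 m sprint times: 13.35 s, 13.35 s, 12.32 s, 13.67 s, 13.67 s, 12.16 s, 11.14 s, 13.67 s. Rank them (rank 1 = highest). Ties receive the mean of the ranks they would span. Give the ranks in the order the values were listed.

Sorted (descending): 13.67, 13.67, 13.67, 13.35, 13.35, 12.32, 12.16, 11.14
The 3 values of 13.67 occupy positions 1–3 → average rank 2.
The 2 values of 13.35 occupy positions 4–5 → average rank (4+5)/2 = 4.5.

4.5, 4.5, 6, 2, 2, 7, 8, 2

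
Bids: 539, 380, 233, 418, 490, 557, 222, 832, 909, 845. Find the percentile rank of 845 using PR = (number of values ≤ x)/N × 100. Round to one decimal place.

N = 10.
Strictly below 845: 8. Equal to 845: 1.
PR = 9/10 × 100 = 90.0

90.0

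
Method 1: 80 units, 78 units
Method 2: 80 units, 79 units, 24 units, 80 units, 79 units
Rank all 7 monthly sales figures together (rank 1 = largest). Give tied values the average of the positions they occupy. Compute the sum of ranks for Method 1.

Sorted (descending): 80, 80, 80, 79, 79, 78, 24
The 3 values of 80 occupy positions 1–3 → average rank 2.
The 2 values of 79 occupy positions 4–5 → average rank (4+5)/2 = 4.5.
Method 1 values → pooled ranks: 80→2, 78→6
Rank sum = 2 + 6 = 8

8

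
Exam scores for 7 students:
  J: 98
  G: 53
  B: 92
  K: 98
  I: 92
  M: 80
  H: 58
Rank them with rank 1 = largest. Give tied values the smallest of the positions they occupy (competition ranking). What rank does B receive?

3

Sorted (descending): 98, 98, 92, 92, 80, 58, 53
The 2 values of 98 occupy positions 1–2 → each gets rank 1.
The 2 values of 92 occupy positions 3–4 → each gets rank 3.
B has value 92 → rank 3.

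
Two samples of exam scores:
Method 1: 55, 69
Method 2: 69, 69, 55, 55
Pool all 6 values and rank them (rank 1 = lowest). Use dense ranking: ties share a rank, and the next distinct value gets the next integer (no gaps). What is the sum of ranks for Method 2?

6

Sorted (ascending): 55, 55, 55, 69, 69, 69
The 3 values of 55 share dense rank 1.
The 3 values of 69 share dense rank 2.
Method 2 values → pooled ranks: 69→2, 69→2, 55→1, 55→1
Rank sum = 2 + 2 + 1 + 1 = 6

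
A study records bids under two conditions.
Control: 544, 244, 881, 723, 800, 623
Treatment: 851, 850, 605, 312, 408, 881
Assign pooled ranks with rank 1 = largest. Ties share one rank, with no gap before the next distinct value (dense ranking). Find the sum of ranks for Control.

Sorted (descending): 881, 881, 851, 850, 800, 723, 623, 605, 544, 408, 312, 244
The 2 values of 881 share dense rank 1.
Remaining distinct values take the next consecutive integers.
Control values → pooled ranks: 544→8, 244→11, 881→1, 723→5, 800→4, 623→6
Rank sum = 8 + 11 + 1 + 5 + 4 + 6 = 35

35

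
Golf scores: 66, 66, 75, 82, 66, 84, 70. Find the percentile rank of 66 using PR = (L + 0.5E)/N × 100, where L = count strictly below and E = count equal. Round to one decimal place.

N = 7.
Strictly below 66: 0. Equal to 66: 3.
PR = (0 + 0.5·3)/7 × 100 = 21.4

21.4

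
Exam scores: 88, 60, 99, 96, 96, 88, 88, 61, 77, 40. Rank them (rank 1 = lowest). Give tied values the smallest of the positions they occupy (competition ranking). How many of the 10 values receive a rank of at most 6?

Sorted (ascending): 40, 60, 61, 77, 88, 88, 88, 96, 96, 99
The 3 values of 88 occupy positions 5–7 → each gets rank 5.
The 2 values of 96 occupy positions 8–9 → each gets rank 8.
Ranks ≤ 6: {1, 2, 3, 4, 5, 5, 5} → 7 values.

7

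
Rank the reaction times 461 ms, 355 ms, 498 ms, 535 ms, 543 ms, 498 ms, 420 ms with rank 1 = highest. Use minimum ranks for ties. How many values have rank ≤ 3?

4

Sorted (descending): 543, 535, 498, 498, 461, 420, 355
The 2 values of 498 occupy positions 3–4 → each gets rank 3.
Ranks ≤ 3: {1, 2, 3, 3} → 4 values.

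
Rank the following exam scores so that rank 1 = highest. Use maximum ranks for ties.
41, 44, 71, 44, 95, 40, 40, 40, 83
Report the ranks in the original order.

6, 5, 3, 5, 1, 9, 9, 9, 2

Sorted (descending): 95, 83, 71, 44, 44, 41, 40, 40, 40
The 2 values of 44 occupy positions 4–5 → each gets rank 5.
The 3 values of 40 occupy positions 7–9 → each gets rank 9.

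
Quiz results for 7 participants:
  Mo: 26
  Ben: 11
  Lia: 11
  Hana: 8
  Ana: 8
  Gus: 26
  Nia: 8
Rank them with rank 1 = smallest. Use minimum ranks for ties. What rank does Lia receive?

4

Sorted (ascending): 8, 8, 8, 11, 11, 26, 26
The 3 values of 8 occupy positions 1–3 → each gets rank 1.
The 2 values of 11 occupy positions 4–5 → each gets rank 4.
The 2 values of 26 occupy positions 6–7 → each gets rank 6.
Lia has value 11 → rank 4.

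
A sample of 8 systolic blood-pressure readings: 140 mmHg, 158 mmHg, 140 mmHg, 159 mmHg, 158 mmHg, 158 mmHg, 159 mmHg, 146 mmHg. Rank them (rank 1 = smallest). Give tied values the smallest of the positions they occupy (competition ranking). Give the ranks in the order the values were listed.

Sorted (ascending): 140, 140, 146, 158, 158, 158, 159, 159
The 2 values of 140 occupy positions 1–2 → each gets rank 1.
The 3 values of 158 occupy positions 4–6 → each gets rank 4.
The 2 values of 159 occupy positions 7–8 → each gets rank 7.

1, 4, 1, 7, 4, 4, 7, 3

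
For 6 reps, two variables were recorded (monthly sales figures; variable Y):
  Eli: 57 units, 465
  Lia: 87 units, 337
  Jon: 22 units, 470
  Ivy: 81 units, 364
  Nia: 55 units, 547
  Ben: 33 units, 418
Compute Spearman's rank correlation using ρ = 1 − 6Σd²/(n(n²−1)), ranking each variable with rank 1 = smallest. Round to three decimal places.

-0.714

Ranks of variable 1: 4, 6, 1, 5, 3, 2
Ranks of variable 2: 4, 1, 5, 2, 6, 3
d = r₁ − r₂: 0, 5, -4, 3, -3, -1
d²: 0, 25, 16, 9, 9, 1; Σd² = 60
ρ = 1 − 6·60/(6·35) = 1 − 360/210 = -0.714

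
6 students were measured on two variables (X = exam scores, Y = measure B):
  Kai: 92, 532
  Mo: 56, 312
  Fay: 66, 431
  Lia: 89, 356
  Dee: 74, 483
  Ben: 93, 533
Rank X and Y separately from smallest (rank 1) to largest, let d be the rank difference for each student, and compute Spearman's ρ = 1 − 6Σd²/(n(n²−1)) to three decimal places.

Ranks of variable 1: 5, 1, 2, 4, 3, 6
Ranks of variable 2: 5, 1, 3, 2, 4, 6
d = r₁ − r₂: 0, 0, -1, 2, -1, 0
d²: 0, 0, 1, 4, 1, 0; Σd² = 6
ρ = 1 − 6·6/(6·35) = 1 − 36/210 = 0.829

0.829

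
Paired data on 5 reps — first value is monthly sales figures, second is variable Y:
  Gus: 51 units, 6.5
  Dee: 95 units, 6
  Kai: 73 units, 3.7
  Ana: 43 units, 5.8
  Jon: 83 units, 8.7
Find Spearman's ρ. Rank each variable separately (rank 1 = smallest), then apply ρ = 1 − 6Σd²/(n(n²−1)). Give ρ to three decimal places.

0.300

Ranks of variable 1: 2, 5, 3, 1, 4
Ranks of variable 2: 4, 3, 1, 2, 5
d = r₁ − r₂: -2, 2, 2, -1, -1
d²: 4, 4, 4, 1, 1; Σd² = 14
ρ = 1 − 6·14/(5·24) = 1 − 84/120 = 0.300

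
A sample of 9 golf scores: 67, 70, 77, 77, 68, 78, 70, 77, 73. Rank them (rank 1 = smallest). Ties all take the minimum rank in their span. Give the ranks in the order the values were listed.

Sorted (ascending): 67, 68, 70, 70, 73, 77, 77, 77, 78
The 2 values of 70 occupy positions 3–4 → each gets rank 3.
The 3 values of 77 occupy positions 6–8 → each gets rank 6.

1, 3, 6, 6, 2, 9, 3, 6, 5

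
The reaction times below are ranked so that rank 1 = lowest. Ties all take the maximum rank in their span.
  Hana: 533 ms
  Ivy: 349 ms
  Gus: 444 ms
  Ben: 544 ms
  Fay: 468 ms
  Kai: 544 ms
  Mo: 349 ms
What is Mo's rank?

Sorted (ascending): 349, 349, 444, 468, 533, 544, 544
The 2 values of 349 occupy positions 1–2 → each gets rank 2.
The 2 values of 544 occupy positions 6–7 → each gets rank 7.
Mo has value 349 ms → rank 2.

2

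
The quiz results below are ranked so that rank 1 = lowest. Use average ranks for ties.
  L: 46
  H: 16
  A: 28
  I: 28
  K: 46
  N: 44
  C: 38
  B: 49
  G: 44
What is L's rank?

Sorted (ascending): 16, 28, 28, 38, 44, 44, 46, 46, 49
The 2 values of 28 occupy positions 2–3 → average rank (2+3)/2 = 2.5.
The 2 values of 44 occupy positions 5–6 → average rank (5+6)/2 = 5.5.
The 2 values of 46 occupy positions 7–8 → average rank (7+8)/2 = 7.5.
L has value 46 → rank 7.5.

7.5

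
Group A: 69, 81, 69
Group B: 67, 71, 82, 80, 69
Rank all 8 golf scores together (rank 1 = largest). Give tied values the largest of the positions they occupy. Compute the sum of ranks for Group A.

Sorted (descending): 82, 81, 80, 71, 69, 69, 69, 67
The 3 values of 69 occupy positions 5–7 → each gets rank 7.
Group A values → pooled ranks: 69→7, 81→2, 69→7
Rank sum = 7 + 2 + 7 = 16

16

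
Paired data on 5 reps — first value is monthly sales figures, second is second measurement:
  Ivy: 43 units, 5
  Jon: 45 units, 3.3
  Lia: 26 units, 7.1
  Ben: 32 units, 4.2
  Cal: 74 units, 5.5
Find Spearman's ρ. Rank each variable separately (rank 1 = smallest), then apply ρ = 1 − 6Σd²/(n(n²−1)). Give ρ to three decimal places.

Ranks of variable 1: 3, 4, 1, 2, 5
Ranks of variable 2: 3, 1, 5, 2, 4
d = r₁ − r₂: 0, 3, -4, 0, 1
d²: 0, 9, 16, 0, 1; Σd² = 26
ρ = 1 − 6·26/(5·24) = 1 − 156/120 = -0.300

-0.300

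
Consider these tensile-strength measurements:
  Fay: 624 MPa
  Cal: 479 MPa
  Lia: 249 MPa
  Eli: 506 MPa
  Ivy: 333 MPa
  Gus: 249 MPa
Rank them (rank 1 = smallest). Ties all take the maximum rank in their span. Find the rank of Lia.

2

Sorted (ascending): 249, 249, 333, 479, 506, 624
The 2 values of 249 occupy positions 1–2 → each gets rank 2.
Lia has value 249 MPa → rank 2.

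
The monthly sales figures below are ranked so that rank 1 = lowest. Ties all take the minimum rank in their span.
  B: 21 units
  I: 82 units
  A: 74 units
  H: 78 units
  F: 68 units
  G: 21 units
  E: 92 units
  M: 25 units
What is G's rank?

Sorted (ascending): 21, 21, 25, 68, 74, 78, 82, 92
The 2 values of 21 occupy positions 1–2 → each gets rank 1.
G has value 21 units → rank 1.

1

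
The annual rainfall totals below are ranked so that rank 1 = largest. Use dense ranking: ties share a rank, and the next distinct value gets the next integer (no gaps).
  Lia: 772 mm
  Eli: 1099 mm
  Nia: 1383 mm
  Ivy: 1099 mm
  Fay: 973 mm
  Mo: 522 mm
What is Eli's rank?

2

Sorted (descending): 1383, 1099, 1099, 973, 772, 522
The 2 values of 1099 share dense rank 2.
Remaining distinct values take the next consecutive integers.
Eli has value 1099 mm → rank 2.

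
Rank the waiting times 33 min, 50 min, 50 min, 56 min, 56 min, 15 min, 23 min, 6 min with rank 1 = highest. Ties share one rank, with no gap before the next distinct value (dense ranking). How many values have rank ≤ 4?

6

Sorted (descending): 56, 56, 50, 50, 33, 23, 15, 6
The 2 values of 56 share dense rank 1.
The 2 values of 50 share dense rank 2.
Remaining distinct values take the next consecutive integers.
Ranks ≤ 4: {1, 1, 2, 2, 3, 4} → 6 values.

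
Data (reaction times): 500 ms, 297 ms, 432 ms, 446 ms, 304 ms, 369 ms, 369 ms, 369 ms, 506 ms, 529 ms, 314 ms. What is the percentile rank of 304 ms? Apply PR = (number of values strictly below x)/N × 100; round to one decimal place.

N = 11.
Strictly below 304: 1. Equal to 304: 1.
PR = 1/11 × 100 = 9.1

9.1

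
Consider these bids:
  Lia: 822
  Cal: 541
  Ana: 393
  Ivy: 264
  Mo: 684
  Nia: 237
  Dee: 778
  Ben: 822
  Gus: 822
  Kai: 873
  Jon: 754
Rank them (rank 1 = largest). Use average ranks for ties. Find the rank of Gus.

Sorted (descending): 873, 822, 822, 822, 778, 754, 684, 541, 393, 264, 237
The 3 values of 822 occupy positions 2–4 → average rank 3.
Gus has value 822 → rank 3.

3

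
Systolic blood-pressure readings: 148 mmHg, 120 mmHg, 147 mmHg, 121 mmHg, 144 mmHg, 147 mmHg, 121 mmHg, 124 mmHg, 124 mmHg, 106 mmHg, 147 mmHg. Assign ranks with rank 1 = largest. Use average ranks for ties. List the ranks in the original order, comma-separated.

1, 10, 3, 8.5, 5, 3, 8.5, 6.5, 6.5, 11, 3

Sorted (descending): 148, 147, 147, 147, 144, 124, 124, 121, 121, 120, 106
The 3 values of 147 occupy positions 2–4 → average rank 3.
The 2 values of 124 occupy positions 6–7 → average rank (6+7)/2 = 6.5.
The 2 values of 121 occupy positions 8–9 → average rank (8+9)/2 = 8.5.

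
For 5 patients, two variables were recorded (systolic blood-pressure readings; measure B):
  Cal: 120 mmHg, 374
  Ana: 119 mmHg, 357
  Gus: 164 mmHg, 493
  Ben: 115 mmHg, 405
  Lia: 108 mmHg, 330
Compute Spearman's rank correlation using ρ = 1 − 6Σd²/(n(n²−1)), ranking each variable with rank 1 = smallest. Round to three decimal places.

0.700

Ranks of variable 1: 4, 3, 5, 2, 1
Ranks of variable 2: 3, 2, 5, 4, 1
d = r₁ − r₂: 1, 1, 0, -2, 0
d²: 1, 1, 0, 4, 0; Σd² = 6
ρ = 1 − 6·6/(5·24) = 1 − 36/120 = 0.700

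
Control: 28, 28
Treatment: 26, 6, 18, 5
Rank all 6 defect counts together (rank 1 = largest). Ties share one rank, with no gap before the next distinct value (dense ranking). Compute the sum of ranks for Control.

2

Sorted (descending): 28, 28, 26, 18, 6, 5
The 2 values of 28 share dense rank 1.
Remaining distinct values take the next consecutive integers.
Control values → pooled ranks: 28→1, 28→1
Rank sum = 1 + 1 = 2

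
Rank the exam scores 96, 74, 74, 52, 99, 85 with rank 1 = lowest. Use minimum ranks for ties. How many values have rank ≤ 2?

3

Sorted (ascending): 52, 74, 74, 85, 96, 99
The 2 values of 74 occupy positions 2–3 → each gets rank 2.
Ranks ≤ 2: {1, 2, 2} → 3 values.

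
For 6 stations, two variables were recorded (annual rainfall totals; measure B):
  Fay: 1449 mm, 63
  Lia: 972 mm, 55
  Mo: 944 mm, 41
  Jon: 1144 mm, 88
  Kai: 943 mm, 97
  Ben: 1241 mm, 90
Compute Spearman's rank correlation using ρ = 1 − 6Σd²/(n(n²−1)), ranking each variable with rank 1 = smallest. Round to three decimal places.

Ranks of variable 1: 6, 3, 2, 4, 1, 5
Ranks of variable 2: 3, 2, 1, 4, 6, 5
d = r₁ − r₂: 3, 1, 1, 0, -5, 0
d²: 9, 1, 1, 0, 25, 0; Σd² = 36
ρ = 1 − 6·36/(6·35) = 1 − 216/210 = -0.029

-0.029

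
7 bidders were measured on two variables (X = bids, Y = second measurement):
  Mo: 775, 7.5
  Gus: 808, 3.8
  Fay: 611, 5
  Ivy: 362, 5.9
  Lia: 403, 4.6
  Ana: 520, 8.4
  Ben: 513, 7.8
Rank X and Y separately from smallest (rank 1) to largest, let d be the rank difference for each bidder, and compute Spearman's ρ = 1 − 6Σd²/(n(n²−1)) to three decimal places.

Ranks of variable 1: 6, 7, 5, 1, 2, 4, 3
Ranks of variable 2: 5, 1, 3, 4, 2, 7, 6
d = r₁ − r₂: 1, 6, 2, -3, 0, -3, -3
d²: 1, 36, 4, 9, 0, 9, 9; Σd² = 68
ρ = 1 − 6·68/(7·48) = 1 − 408/336 = -0.214

-0.214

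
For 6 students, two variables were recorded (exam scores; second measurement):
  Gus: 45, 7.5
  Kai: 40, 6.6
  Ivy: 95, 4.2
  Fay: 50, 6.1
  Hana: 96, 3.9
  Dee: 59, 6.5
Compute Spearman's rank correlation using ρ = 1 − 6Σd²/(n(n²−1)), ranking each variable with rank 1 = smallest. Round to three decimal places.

Ranks of variable 1: 2, 1, 5, 3, 6, 4
Ranks of variable 2: 6, 5, 2, 3, 1, 4
d = r₁ − r₂: -4, -4, 3, 0, 5, 0
d²: 16, 16, 9, 0, 25, 0; Σd² = 66
ρ = 1 − 6·66/(6·35) = 1 − 396/210 = -0.886

-0.886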